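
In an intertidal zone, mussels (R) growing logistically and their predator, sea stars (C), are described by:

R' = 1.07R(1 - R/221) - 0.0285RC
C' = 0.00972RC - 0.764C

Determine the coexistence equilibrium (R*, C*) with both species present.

R* ≈ 78.6, C* ≈ 24.2

From dC/dt = 0 with C > 0: 0.00972R* = 0.764, so R* = 78.6.
Substitute into dR/dt = 0: 1.07(1 - 78.6/221) = 0.0285C*.
The bracket is 0.644, giving C* = 0.689/0.0285 = 24.2.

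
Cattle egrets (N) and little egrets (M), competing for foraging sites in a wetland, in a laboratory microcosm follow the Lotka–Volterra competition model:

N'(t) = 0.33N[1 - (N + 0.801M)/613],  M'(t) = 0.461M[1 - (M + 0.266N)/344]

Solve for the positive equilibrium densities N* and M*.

Setting both brackets to zero gives the nullclines N + 0.801M = 613 and 0.266N + M = 344.
Substituting M = 344 - 0.266N into the first: N(1 - 0.801·0.266) = 613 - 0.801·344.
So N* = 337/0.787 = 429, and then M* = 344 - 0.266·429 = 230.

N* ≈ 429, M* ≈ 230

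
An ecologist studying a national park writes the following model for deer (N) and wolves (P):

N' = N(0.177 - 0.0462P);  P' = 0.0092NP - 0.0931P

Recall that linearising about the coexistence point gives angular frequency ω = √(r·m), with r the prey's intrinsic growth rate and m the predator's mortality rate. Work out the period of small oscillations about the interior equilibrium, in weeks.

T ≈ 48.9 weeks

Here r = 0.177 and m = 0.0931, so r·m = 0.0165.
ω = √0.0165 = 0.128 per week, hence T = 2π/ω ≈ 48.9 weeks.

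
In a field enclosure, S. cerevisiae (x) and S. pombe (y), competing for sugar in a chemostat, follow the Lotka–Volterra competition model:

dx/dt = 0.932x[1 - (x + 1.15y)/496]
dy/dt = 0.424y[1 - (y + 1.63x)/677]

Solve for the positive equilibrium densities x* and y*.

x* ≈ 323, y* ≈ 150

Setting both brackets to zero gives the nullclines x + 1.15y = 496 and 1.63x + y = 677.
Substituting y = 677 - 1.63x into the first: x(1 - 1.15·1.63) = 496 - 1.15·677.
So x* = -283/-0.874 = 323, and then y* = 677 - 1.63·323 = 150.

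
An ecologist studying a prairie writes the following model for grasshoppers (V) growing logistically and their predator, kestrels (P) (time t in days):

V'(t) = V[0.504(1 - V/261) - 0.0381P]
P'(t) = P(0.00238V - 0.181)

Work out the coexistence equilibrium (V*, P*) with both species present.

V* ≈ 76.1, P* ≈ 9.37

From dP/dt = 0 with P > 0: 0.00238V* = 0.181, so V* = 76.1.
Substitute into dV/dt = 0: 0.504(1 - 76.1/261) = 0.0381P*.
The bracket is 0.709, giving P* = 0.357/0.0381 = 9.37.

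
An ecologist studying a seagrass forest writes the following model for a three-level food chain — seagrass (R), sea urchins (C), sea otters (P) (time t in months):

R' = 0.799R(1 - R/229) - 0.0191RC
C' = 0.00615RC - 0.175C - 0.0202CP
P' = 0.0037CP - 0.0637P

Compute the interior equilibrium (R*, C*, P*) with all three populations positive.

R* ≈ 135, C* ≈ 17.2, P* ≈ 32.4

From dP/dt = 0: 0.0037C* = 0.0637, so C* = 17.2.
From dR/dt = 0: 0.799(1 - R*/229) = 0.0191·17.2, giving R* = 229·(1 - 0.412) = 135.
From dC/dt = 0: 0.00615·135 - 0.175 = 0.0202P*, so P* = 0.654/0.0202 = 32.4.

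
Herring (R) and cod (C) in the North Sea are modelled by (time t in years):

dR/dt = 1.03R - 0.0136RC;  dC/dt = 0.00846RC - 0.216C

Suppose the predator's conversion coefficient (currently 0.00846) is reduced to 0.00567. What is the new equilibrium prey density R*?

R* ≈ 38.1

At the interior fixed point, setting dC/dt = 0 with C > 0 fixes R* = (predator death rate)/(RC coefficient) — independent of the other coefficients.
With the change, R* = 0.216/0.00567 = 38.1; it rises from 25.5.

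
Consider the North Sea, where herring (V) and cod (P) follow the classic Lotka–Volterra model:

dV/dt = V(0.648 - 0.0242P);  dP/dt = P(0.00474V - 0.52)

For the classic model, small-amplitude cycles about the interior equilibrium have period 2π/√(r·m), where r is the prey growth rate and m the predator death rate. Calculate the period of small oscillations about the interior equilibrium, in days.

Here r = 0.648 and m = 0.52, so r·m = 0.337.
ω = √0.337 = 0.58 per day, hence T = 2π/ω ≈ 10.8 days.

T ≈ 10.8 days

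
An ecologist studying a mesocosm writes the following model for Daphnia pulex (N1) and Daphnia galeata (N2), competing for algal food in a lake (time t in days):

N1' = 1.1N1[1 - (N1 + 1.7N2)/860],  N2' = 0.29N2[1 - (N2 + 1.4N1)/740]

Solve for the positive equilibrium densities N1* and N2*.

N1* ≈ 288, N2* ≈ 336

Setting both brackets to zero gives the nullclines N1 + 1.7N2 = 860 and 1.4N1 + N2 = 740.
Substituting N2 = 740 - 1.4N1 into the first: N1(1 - 1.7·1.4) = 860 - 1.7·740.
So N1* = -398/-1.38 = 288, and then N2* = 740 - 1.4·288 = 336.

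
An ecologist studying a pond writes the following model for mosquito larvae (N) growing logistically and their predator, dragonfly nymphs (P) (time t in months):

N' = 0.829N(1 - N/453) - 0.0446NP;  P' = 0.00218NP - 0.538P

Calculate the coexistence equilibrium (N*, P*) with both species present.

N* ≈ 247, P* ≈ 8.46

From dP/dt = 0 with P > 0: 0.00218N* = 0.538, so N* = 247.
Substitute into dN/dt = 0: 0.829(1 - 247/453) = 0.0446P*.
The bracket is 0.455, giving P* = 0.377/0.0446 = 8.46.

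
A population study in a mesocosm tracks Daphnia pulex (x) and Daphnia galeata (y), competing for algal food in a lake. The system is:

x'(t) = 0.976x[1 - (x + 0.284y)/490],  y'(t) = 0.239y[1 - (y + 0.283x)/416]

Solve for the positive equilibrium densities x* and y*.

Setting both brackets to zero gives the nullclines x + 0.284y = 490 and 0.283x + y = 416.
Substituting y = 416 - 0.283x into the first: x(1 - 0.284·0.283) = 490 - 0.284·416.
So x* = 372/0.92 = 404, and then y* = 416 - 0.283·404 = 302.

x* ≈ 404, y* ≈ 302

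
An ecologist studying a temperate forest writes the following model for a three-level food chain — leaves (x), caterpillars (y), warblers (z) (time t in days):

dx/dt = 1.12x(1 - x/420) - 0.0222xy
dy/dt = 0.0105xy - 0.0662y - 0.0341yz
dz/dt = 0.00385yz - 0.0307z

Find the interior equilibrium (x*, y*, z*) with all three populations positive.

From dz/dt = 0: 0.00385y* = 0.0307, so y* = 7.97.
From dx/dt = 0: 1.12(1 - x*/420) = 0.0222·7.97, giving x* = 420·(1 - 0.158) = 354.
From dy/dt = 0: 0.0105·354 - 0.0662 = 0.0341z*, so z* = 3.65/0.0341 = 107.

x* ≈ 354, y* ≈ 7.97, z* ≈ 107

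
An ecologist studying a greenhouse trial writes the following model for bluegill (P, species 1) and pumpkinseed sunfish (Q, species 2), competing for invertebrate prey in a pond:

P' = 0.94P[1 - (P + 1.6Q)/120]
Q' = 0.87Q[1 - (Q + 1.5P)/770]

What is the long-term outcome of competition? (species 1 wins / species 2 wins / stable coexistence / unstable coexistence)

species 2 excludes species 1

Compare the nullcline intercepts: K1/α12 = 120/1.6 = 75 < K2 = 770; K2/α21 = 770/1.5 = 513 > K1 = 120.
Since the inequalities point opposite ways, species 2 can invade but species 1 cannot.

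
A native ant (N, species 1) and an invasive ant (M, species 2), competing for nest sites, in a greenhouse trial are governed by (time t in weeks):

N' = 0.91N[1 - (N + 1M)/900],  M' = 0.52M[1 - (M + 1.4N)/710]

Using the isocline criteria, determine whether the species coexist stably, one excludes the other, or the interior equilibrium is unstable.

Compare the nullcline intercepts: K1/α12 = 900/1 = 900 > K2 = 710; K2/α21 = 710/1.4 = 507 < K1 = 900.
Since the inequalities point opposite ways, species 1 can invade but species 2 cannot.

species 1 excludes species 2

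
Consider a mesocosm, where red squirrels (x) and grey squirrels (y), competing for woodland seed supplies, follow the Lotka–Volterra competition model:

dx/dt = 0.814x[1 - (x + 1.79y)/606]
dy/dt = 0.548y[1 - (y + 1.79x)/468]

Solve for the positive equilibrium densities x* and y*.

Setting both brackets to zero gives the nullclines x + 1.79y = 606 and 1.79x + y = 468.
Substituting y = 468 - 1.79x into the first: x(1 - 1.79·1.79) = 606 - 1.79·468.
So x* = -232/-2.2 = 105, and then y* = 468 - 1.79·105 = 280.

x* ≈ 105, y* ≈ 280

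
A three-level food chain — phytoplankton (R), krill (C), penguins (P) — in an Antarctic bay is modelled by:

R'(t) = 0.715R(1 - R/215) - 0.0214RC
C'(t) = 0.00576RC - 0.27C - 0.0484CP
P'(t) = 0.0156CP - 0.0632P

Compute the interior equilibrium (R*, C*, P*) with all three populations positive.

From dP/dt = 0: 0.0156C* = 0.0632, so C* = 4.05.
From dR/dt = 0: 0.715(1 - R*/215) = 0.0214·4.05, giving R* = 215·(1 - 0.121) = 189.
From dC/dt = 0: 0.00576·189 - 0.27 = 0.0484P*, so P* = 0.818/0.0484 = 16.9.

R* ≈ 189, C* ≈ 4.05, P* ≈ 16.9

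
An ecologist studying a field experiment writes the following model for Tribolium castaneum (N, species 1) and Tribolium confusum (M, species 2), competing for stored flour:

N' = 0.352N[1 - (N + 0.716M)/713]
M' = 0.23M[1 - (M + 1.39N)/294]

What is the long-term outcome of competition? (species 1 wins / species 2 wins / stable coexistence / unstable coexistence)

Compare the nullcline intercepts: K1/α12 = 713/0.716 = 996 > K2 = 294; K2/α21 = 294/1.39 = 212 < K1 = 713.
Since the inequalities point opposite ways, species 1 can invade but species 2 cannot.

species 1 excludes species 2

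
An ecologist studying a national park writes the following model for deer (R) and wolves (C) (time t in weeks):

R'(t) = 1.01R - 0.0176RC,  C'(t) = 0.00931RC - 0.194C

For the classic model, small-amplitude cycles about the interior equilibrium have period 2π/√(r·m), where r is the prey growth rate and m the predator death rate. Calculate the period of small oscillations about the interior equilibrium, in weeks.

Here r = 1.01 and m = 0.194, so r·m = 0.196.
ω = √0.196 = 0.443 per week, hence T = 2π/ω ≈ 14.2 weeks.

T ≈ 14.2 weeks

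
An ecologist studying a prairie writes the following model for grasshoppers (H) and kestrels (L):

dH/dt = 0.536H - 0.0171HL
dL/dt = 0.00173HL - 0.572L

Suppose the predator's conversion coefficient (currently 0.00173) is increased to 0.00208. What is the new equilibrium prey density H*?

At the interior fixed point, setting dL/dt = 0 with L > 0 fixes H* = (predator death rate)/(HL coefficient) — independent of the other coefficients.
With the change, H* = 0.572/0.00208 = 275; it falls from 331.

H* ≈ 275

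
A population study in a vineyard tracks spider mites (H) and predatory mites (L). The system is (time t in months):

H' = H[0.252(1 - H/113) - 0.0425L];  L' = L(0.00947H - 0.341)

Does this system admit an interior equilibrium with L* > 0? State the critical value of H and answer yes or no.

Threshold H = 36; K > 36, so yes, the predator persists.

The predator equation gives dL/dt > 0 only when H > 0.341/0.00947 = 36.
Without the predator, H → K = 113. Since 113 > 36, the predator can invade and persist.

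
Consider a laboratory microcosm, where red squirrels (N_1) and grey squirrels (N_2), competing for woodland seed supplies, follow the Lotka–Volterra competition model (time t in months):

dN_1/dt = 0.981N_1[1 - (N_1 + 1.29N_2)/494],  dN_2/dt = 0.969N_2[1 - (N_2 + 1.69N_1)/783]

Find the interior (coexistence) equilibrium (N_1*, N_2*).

Setting both brackets to zero gives the nullclines N_1 + 1.29N_2 = 494 and 1.69N_1 + N_2 = 783.
Substituting N_2 = 783 - 1.69N_1 into the first: N_1(1 - 1.29·1.69) = 494 - 1.29·783.
So N_1* = -516/-1.18 = 437, and then N_2* = 783 - 1.69·437 = 43.9.

N_1* ≈ 437, N_2* ≈ 43.9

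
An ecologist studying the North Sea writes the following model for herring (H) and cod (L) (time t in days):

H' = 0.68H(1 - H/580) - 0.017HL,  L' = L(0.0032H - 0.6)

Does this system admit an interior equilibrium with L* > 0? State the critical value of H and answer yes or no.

Threshold H = 187; K > 187, so yes, the predator persists.

The predator equation gives dL/dt > 0 only when H > 0.6/0.0032 = 187.
Without the predator, H → K = 580. Since 580 > 187, the predator can invade and persist.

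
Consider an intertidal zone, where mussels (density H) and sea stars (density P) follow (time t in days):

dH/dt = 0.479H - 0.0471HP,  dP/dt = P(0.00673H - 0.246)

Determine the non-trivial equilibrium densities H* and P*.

H* ≈ 36.6, P* ≈ 10.2

Set dP/dt = 0 with P > 0: 0.00673H - 0.246 = 0, so H* = 0.246/0.00673 = 36.6.
Set dH/dt = 0 with H > 0: 0.479 - 0.0471P = 0, so P* = 0.479/0.0471 = 10.2.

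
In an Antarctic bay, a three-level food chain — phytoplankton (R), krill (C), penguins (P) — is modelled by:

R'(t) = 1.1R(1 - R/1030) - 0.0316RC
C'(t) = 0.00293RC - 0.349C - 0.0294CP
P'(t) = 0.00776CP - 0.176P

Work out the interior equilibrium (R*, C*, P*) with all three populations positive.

R* ≈ 359, C* ≈ 22.7, P* ≈ 23.9

From dP/dt = 0: 0.00776C* = 0.176, so C* = 22.7.
From dR/dt = 0: 1.1(1 - R*/1030) = 0.0316·22.7, giving R* = 1030·(1 - 0.652) = 359.
From dC/dt = 0: 0.00293·359 - 0.349 = 0.0294P*, so P* = 0.703/0.0294 = 23.9.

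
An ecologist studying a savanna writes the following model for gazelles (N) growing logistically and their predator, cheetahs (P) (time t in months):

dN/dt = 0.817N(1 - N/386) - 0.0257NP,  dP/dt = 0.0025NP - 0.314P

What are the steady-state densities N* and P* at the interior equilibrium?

From dP/dt = 0 with P > 0: 0.0025N* = 0.314, so N* = 126.
Substitute into dN/dt = 0: 0.817(1 - 126/386) = 0.0257P*.
The bracket is 0.675, giving P* = 0.551/0.0257 = 21.4.

N* ≈ 126, P* ≈ 21.4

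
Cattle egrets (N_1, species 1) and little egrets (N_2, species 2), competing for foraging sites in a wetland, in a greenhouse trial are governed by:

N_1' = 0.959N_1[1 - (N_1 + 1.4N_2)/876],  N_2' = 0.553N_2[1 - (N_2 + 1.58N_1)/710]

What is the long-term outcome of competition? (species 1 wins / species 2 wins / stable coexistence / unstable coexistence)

Compare the nullcline intercepts: K1/α12 = 876/1.4 = 626 < K2 = 710; K2/α21 = 710/1.58 = 449 < K1 = 876.
Since both are reversed, neither can invade when rare; the interior point is a saddle.

unstable coexistence (outcome depends on initial conditions)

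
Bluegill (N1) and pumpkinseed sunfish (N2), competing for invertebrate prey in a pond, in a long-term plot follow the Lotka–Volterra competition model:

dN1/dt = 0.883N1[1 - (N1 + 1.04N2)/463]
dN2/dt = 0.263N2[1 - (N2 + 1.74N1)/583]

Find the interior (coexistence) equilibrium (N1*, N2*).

Setting both brackets to zero gives the nullclines N1 + 1.04N2 = 463 and 1.74N1 + N2 = 583.
Substituting N2 = 583 - 1.74N1 into the first: N1(1 - 1.04·1.74) = 463 - 1.04·583.
So N1* = -143/-0.81 = 177, and then N2* = 583 - 1.74·177 = 275.

N1* ≈ 177, N2* ≈ 275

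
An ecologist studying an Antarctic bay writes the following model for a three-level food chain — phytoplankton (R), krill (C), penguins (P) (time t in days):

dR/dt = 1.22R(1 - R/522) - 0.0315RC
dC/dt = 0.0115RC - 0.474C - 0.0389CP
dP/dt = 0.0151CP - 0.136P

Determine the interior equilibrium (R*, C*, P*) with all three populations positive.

From dP/dt = 0: 0.0151C* = 0.136, so C* = 9.01.
From dR/dt = 0: 1.22(1 - R*/522) = 0.0315·9.01, giving R* = 522·(1 - 0.233) = 401.
From dC/dt = 0: 0.0115·401 - 0.474 = 0.0389P*, so P* = 4.13/0.0389 = 106.

R* ≈ 401, C* ≈ 9.01, P* ≈ 106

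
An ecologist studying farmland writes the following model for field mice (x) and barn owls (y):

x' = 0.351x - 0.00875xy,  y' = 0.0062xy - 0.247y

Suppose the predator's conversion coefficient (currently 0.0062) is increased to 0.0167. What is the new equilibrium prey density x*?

At the interior fixed point, setting dy/dt = 0 with y > 0 fixes x* = (predator death rate)/(xy coefficient) — independent of the other coefficients.
With the change, x* = 0.247/0.0167 = 14.8; it falls from 39.8.

x* ≈ 14.8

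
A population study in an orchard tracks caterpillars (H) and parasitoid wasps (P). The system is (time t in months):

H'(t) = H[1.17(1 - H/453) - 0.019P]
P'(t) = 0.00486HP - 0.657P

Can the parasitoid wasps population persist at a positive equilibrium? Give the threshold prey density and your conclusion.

The predator equation gives dP/dt > 0 only when H > 0.657/0.00486 = 135.
Without the predator, H → K = 453. Since 453 > 135, the predator can invade and persist.

Threshold H = 135; K > 135, so yes, the predator persists.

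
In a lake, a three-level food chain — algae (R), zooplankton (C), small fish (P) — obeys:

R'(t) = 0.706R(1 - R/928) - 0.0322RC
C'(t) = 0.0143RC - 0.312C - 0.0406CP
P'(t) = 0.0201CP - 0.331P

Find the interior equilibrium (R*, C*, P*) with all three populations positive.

R* ≈ 231, C* ≈ 16.5, P* ≈ 73.7

From dP/dt = 0: 0.0201C* = 0.331, so C* = 16.5.
From dR/dt = 0: 0.706(1 - R*/928) = 0.0322·16.5, giving R* = 928·(1 - 0.751) = 231.
From dC/dt = 0: 0.0143·231 - 0.312 = 0.0406P*, so P* = 2.99/0.0406 = 73.7.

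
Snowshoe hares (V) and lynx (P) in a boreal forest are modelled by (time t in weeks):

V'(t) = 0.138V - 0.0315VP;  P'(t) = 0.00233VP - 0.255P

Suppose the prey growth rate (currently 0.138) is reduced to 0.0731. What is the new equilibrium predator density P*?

P* ≈ 2.32

At the interior fixed point, setting dV/dt = 0 with V > 0 fixes P* = (prey growth rate)/(VP coefficient) — independent of the other coefficients.
With the change, P* = 0.0731/0.0315 = 2.32; it falls from 4.38.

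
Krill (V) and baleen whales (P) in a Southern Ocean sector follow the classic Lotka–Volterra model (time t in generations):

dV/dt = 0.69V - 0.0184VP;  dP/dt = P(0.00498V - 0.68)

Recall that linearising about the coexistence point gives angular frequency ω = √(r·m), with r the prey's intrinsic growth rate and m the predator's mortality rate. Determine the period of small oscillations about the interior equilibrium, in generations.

Here r = 0.69 and m = 0.68, so r·m = 0.469.
ω = √0.469 = 0.685 per generation, hence T = 2π/ω ≈ 9.17 generations.

T ≈ 9.17 generations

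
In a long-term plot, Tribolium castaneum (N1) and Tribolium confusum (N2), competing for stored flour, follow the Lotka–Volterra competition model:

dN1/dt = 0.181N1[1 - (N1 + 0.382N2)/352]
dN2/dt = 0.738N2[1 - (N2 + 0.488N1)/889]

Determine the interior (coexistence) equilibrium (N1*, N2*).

N1* ≈ 15.2, N2* ≈ 882

Setting both brackets to zero gives the nullclines N1 + 0.382N2 = 352 and 0.488N1 + N2 = 889.
Substituting N2 = 889 - 0.488N1 into the first: N1(1 - 0.382·0.488) = 352 - 0.382·889.
So N1* = 12.4/0.814 = 15.2, and then N2* = 889 - 0.488·15.2 = 882.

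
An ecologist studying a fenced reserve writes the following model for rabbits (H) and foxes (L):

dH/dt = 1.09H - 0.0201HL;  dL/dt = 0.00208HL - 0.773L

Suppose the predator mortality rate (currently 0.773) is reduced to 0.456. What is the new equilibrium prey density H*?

At the interior fixed point, setting dL/dt = 0 with L > 0 fixes H* = (predator death rate)/(HL coefficient) — independent of the other coefficients.
With the change, H* = 0.456/0.00208 = 219; it falls from 372.

H* ≈ 219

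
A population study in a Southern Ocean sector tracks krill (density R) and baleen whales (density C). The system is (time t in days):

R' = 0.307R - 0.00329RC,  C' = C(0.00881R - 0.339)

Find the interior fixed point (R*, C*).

Set dC/dt = 0 with C > 0: 0.00881R - 0.339 = 0, so R* = 0.339/0.00881 = 38.5.
Set dR/dt = 0 with R > 0: 0.307 - 0.00329C = 0, so C* = 0.307/0.00329 = 93.3.

R* ≈ 38.5, C* ≈ 93.3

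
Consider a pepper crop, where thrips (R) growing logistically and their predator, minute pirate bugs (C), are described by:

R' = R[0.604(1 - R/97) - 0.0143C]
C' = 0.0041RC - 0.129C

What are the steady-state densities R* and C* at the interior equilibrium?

From dC/dt = 0 with C > 0: 0.0041R* = 0.129, so R* = 31.5.
Substitute into dR/dt = 0: 0.604(1 - 31.5/97) = 0.0143C*.
The bracket is 0.676, giving C* = 0.408/0.0143 = 28.5.

R* ≈ 31.5, C* ≈ 28.5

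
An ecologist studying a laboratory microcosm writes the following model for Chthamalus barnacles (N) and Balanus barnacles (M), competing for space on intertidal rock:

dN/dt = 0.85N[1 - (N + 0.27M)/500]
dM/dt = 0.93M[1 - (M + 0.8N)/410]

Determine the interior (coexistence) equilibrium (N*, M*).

Setting both brackets to zero gives the nullclines N + 0.27M = 500 and 0.8N + M = 410.
Substituting M = 410 - 0.8N into the first: N(1 - 0.27·0.8) = 500 - 0.27·410.
So N* = 389/0.784 = 497, and then M* = 410 - 0.8·497 = 12.8.

N* ≈ 497, M* ≈ 12.8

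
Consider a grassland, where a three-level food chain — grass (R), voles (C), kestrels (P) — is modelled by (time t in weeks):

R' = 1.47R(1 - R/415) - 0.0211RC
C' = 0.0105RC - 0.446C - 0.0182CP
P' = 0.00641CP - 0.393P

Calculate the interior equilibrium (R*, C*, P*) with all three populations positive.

R* ≈ 49.8, C* ≈ 61.3, P* ≈ 4.22

From dP/dt = 0: 0.00641C* = 0.393, so C* = 61.3.
From dR/dt = 0: 1.47(1 - R*/415) = 0.0211·61.3, giving R* = 415·(1 - 0.88) = 49.8.
From dC/dt = 0: 0.0105·49.8 - 0.446 = 0.0182P*, so P* = 0.0768/0.0182 = 4.22.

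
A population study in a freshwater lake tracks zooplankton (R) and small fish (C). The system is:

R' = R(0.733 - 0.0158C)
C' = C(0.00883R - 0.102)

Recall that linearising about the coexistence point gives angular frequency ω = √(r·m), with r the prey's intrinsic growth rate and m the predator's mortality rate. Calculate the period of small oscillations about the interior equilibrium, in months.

Here r = 0.733 and m = 0.102, so r·m = 0.0748.
ω = √0.0748 = 0.273 per month, hence T = 2π/ω ≈ 23 months.

T ≈ 23 months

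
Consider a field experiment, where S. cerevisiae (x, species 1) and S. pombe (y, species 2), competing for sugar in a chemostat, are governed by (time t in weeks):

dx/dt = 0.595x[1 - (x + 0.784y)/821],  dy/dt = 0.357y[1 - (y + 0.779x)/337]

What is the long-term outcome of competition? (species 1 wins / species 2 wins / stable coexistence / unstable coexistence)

Compare the nullcline intercepts: K1/α12 = 821/0.784 = 1050 > K2 = 337; K2/α21 = 337/0.779 = 433 < K1 = 821.
Since the inequalities point opposite ways, species 1 can invade but species 2 cannot.

species 1 excludes species 2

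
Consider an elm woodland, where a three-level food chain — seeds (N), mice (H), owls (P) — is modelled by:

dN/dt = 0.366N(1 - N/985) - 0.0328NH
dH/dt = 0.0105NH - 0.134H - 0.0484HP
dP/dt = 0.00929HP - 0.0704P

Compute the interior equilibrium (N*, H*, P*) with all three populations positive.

From dP/dt = 0: 0.00929H* = 0.0704, so H* = 7.58.
From dN/dt = 0: 0.366(1 - N*/985) = 0.0328·7.58, giving N* = 985·(1 - 0.679) = 316.
From dH/dt = 0: 0.0105·316 - 0.134 = 0.0484P*, so P* = 3.18/0.0484 = 65.8.

N* ≈ 316, H* ≈ 7.58, P* ≈ 65.8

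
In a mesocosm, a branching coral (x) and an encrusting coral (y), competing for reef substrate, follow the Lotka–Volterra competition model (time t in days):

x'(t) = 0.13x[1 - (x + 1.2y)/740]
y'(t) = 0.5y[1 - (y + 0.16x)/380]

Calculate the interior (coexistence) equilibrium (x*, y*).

x* ≈ 351, y* ≈ 324

Setting both brackets to zero gives the nullclines x + 1.2y = 740 and 0.16x + y = 380.
Substituting y = 380 - 0.16x into the first: x(1 - 1.2·0.16) = 740 - 1.2·380.
So x* = 284/0.808 = 351, and then y* = 380 - 0.16·351 = 324.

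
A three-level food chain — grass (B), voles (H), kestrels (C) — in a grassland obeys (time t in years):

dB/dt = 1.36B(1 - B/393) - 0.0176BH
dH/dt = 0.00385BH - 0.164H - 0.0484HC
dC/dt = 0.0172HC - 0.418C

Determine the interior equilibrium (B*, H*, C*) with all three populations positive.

From dC/dt = 0: 0.0172H* = 0.418, so H* = 24.3.
From dB/dt = 0: 1.36(1 - B*/393) = 0.0176·24.3, giving B* = 393·(1 - 0.315) = 269.
From dH/dt = 0: 0.00385·269 - 0.164 = 0.0484C*, so C* = 0.873/0.0484 = 18.

B* ≈ 269, H* ≈ 24.3, C* ≈ 18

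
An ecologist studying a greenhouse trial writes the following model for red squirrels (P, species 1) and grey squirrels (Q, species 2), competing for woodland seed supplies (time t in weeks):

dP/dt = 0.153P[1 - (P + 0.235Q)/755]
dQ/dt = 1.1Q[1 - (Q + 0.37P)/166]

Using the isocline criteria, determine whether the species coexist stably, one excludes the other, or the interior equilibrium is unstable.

Compare the nullcline intercepts: K1/α12 = 755/0.235 = 3210 > K2 = 166; K2/α21 = 166/0.37 = 449 < K1 = 755.
Since the inequalities point opposite ways, species 1 can invade but species 2 cannot.

species 1 excludes species 2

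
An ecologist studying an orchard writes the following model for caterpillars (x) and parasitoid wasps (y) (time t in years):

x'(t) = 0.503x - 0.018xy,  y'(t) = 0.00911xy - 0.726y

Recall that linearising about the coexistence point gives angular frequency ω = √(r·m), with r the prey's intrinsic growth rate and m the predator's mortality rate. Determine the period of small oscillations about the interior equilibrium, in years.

Here r = 0.503 and m = 0.726, so r·m = 0.365.
ω = √0.365 = 0.604 per year, hence T = 2π/ω ≈ 10.4 years.

T ≈ 10.4 years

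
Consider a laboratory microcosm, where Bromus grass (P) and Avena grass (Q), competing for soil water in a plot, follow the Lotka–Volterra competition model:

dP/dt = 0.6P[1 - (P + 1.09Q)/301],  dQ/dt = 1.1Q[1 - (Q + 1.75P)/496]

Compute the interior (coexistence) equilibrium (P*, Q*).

Setting both brackets to zero gives the nullclines P + 1.09Q = 301 and 1.75P + Q = 496.
Substituting Q = 496 - 1.75P into the first: P(1 - 1.09·1.75) = 301 - 1.09·496.
So P* = -240/-0.908 = 264, and then Q* = 496 - 1.75·264 = 33.9.

P* ≈ 264, Q* ≈ 33.9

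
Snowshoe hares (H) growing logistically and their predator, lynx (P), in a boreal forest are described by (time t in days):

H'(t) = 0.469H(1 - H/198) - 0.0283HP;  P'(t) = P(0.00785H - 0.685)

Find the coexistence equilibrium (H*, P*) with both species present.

From dP/dt = 0 with P > 0: 0.00785H* = 0.685, so H* = 87.3.
Substitute into dH/dt = 0: 0.469(1 - 87.3/198) = 0.0283P*.
The bracket is 0.559, giving P* = 0.262/0.0283 = 9.27.

H* ≈ 87.3, P* ≈ 9.27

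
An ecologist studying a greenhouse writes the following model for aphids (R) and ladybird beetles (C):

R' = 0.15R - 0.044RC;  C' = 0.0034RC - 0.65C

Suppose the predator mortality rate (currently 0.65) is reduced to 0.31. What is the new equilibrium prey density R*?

R* ≈ 91.2

At the interior fixed point, setting dC/dt = 0 with C > 0 fixes R* = (predator death rate)/(RC coefficient) — independent of the other coefficients.
With the change, R* = 0.31/0.0034 = 91.2; it falls from 191.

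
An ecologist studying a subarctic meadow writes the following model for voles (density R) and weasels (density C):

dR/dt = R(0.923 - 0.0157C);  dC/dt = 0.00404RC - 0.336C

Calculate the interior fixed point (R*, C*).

R* ≈ 83.2, C* ≈ 58.8

Set dC/dt = 0 with C > 0: 0.00404R - 0.336 = 0, so R* = 0.336/0.00404 = 83.2.
Set dR/dt = 0 with R > 0: 0.923 - 0.0157C = 0, so C* = 0.923/0.0157 = 58.8.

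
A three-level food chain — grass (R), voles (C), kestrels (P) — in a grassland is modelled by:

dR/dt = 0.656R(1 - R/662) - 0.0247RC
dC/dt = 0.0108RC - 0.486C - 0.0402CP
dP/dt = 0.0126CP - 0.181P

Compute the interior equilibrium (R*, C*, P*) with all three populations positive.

From dP/dt = 0: 0.0126C* = 0.181, so C* = 14.4.
From dR/dt = 0: 0.656(1 - R*/662) = 0.0247·14.4, giving R* = 662·(1 - 0.541) = 304.
From dC/dt = 0: 0.0108·304 - 0.486 = 0.0402P*, so P* = 2.8/0.0402 = 69.6.

R* ≈ 304, C* ≈ 14.4, P* ≈ 69.6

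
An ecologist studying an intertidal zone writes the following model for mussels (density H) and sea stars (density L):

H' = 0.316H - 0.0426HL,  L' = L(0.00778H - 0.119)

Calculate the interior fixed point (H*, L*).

Set dL/dt = 0 with L > 0: 0.00778H - 0.119 = 0, so H* = 0.119/0.00778 = 15.3.
Set dH/dt = 0 with H > 0: 0.316 - 0.0426L = 0, so L* = 0.316/0.0426 = 7.42.

H* ≈ 15.3, L* ≈ 7.42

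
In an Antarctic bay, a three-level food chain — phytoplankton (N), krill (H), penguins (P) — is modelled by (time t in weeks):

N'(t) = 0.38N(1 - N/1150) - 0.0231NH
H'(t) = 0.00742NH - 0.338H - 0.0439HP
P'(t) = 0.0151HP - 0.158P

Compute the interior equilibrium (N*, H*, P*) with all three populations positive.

From dP/dt = 0: 0.0151H* = 0.158, so H* = 10.5.
From dN/dt = 0: 0.38(1 - N*/1150) = 0.0231·10.5, giving N* = 1150·(1 - 0.636) = 419.
From dH/dt = 0: 0.00742·419 - 0.338 = 0.0439P*, so P* = 2.77/0.0439 = 63.

N* ≈ 419, H* ≈ 10.5, P* ≈ 63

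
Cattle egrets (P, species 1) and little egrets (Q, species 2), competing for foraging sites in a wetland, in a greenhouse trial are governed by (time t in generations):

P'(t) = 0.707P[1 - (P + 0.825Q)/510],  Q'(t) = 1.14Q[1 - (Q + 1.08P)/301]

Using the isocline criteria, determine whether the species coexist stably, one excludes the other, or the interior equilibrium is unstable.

species 1 excludes species 2

Compare the nullcline intercepts: K1/α12 = 510/0.825 = 618 > K2 = 301; K2/α21 = 301/1.08 = 279 < K1 = 510.
Since the inequalities point opposite ways, species 1 can invade but species 2 cannot.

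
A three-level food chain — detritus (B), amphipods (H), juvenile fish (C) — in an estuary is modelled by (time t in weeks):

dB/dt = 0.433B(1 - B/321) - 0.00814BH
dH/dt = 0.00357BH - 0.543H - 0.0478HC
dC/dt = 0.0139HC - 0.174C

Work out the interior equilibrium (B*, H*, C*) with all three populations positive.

From dC/dt = 0: 0.0139H* = 0.174, so H* = 12.5.
From dB/dt = 0: 0.433(1 - B*/321) = 0.00814·12.5, giving B* = 321·(1 - 0.235) = 245.
From dH/dt = 0: 0.00357·245 - 0.543 = 0.0478C*, so C* = 0.333/0.0478 = 6.97.

B* ≈ 245, H* ≈ 12.5, C* ≈ 6.97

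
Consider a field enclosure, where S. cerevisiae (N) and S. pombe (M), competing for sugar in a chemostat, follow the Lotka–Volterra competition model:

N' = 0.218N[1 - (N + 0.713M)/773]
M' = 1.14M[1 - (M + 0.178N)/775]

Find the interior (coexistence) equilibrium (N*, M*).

Setting both brackets to zero gives the nullclines N + 0.713M = 773 and 0.178N + M = 775.
Substituting M = 775 - 0.178N into the first: N(1 - 0.713·0.178) = 773 - 0.713·775.
So N* = 220/0.873 = 252, and then M* = 775 - 0.178·252 = 730.

N* ≈ 252, M* ≈ 730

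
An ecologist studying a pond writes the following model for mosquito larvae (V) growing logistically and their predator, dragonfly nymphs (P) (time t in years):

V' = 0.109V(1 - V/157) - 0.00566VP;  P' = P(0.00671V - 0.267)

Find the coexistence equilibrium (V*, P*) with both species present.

From dP/dt = 0 with P > 0: 0.00671V* = 0.267, so V* = 39.8.
Substitute into dV/dt = 0: 0.109(1 - 39.8/157) = 0.00566P*.
The bracket is 0.747, giving P* = 0.0814/0.00566 = 14.4.

V* ≈ 39.8, P* ≈ 14.4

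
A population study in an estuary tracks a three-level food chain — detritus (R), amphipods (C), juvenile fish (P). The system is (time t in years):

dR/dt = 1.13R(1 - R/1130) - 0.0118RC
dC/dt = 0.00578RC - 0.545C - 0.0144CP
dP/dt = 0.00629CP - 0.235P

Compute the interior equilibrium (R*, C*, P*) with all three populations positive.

R* ≈ 689, C* ≈ 37.4, P* ≈ 239

From dP/dt = 0: 0.00629C* = 0.235, so C* = 37.4.
From dR/dt = 0: 1.13(1 - R*/1130) = 0.0118·37.4, giving R* = 1130·(1 - 0.39) = 689.
From dC/dt = 0: 0.00578·689 - 0.545 = 0.0144P*, so P* = 3.44/0.0144 = 239.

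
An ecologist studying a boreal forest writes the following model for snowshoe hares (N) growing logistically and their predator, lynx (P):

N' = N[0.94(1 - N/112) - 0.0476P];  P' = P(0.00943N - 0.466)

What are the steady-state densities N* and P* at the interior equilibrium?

From dP/dt = 0 with P > 0: 0.00943N* = 0.466, so N* = 49.4.
Substitute into dN/dt = 0: 0.94(1 - 49.4/112) = 0.0476P*.
The bracket is 0.559, giving P* = 0.525/0.0476 = 11.

N* ≈ 49.4, P* ≈ 11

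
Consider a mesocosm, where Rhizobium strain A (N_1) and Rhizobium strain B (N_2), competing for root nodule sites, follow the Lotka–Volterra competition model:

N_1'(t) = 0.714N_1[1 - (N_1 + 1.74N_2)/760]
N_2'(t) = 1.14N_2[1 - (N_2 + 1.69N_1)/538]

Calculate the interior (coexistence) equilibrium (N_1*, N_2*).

Setting both brackets to zero gives the nullclines N_1 + 1.74N_2 = 760 and 1.69N_1 + N_2 = 538.
Substituting N_2 = 538 - 1.69N_1 into the first: N_1(1 - 1.74·1.69) = 760 - 1.74·538.
So N_1* = -176/-1.94 = 90.8, and then N_2* = 538 - 1.69·90.8 = 385.

N_1* ≈ 90.8, N_2* ≈ 385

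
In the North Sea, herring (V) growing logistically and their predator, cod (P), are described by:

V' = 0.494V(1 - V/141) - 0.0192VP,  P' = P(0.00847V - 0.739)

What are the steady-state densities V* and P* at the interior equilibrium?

V* ≈ 87.2, P* ≈ 9.81

From dP/dt = 0 with P > 0: 0.00847V* = 0.739, so V* = 87.2.
Substitute into dV/dt = 0: 0.494(1 - 87.2/141) = 0.0192P*.
The bracket is 0.381, giving P* = 0.188/0.0192 = 9.81.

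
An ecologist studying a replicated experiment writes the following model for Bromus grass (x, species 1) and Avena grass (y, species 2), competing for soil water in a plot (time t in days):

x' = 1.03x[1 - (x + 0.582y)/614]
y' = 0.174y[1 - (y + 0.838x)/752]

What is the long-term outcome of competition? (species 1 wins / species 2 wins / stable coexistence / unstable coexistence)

Compare the nullcline intercepts: K1/α12 = 614/0.582 = 1050 > K2 = 752; K2/α21 = 752/0.838 = 897 > K1 = 614.
Since both inequalities hold, each species can invade when rare, so the interior equilibrium is stable.

stable coexistence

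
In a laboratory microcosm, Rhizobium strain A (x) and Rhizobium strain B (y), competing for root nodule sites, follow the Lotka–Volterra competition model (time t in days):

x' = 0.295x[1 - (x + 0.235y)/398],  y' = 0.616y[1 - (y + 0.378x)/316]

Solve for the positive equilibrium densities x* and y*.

Setting both brackets to zero gives the nullclines x + 0.235y = 398 and 0.378x + y = 316.
Substituting y = 316 - 0.378x into the first: x(1 - 0.235·0.378) = 398 - 0.235·316.
So x* = 324/0.911 = 355, and then y* = 316 - 0.378·355 = 182.

x* ≈ 355, y* ≈ 182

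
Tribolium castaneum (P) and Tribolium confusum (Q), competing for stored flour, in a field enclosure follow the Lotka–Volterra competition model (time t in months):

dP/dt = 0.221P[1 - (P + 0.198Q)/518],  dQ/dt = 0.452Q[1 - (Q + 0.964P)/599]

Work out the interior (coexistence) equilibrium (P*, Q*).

Setting both brackets to zero gives the nullclines P + 0.198Q = 518 and 0.964P + Q = 599.
Substituting Q = 599 - 0.964P into the first: P(1 - 0.198·0.964) = 518 - 0.198·599.
So P* = 399/0.809 = 494, and then Q* = 599 - 0.964·494 = 123.

P* ≈ 494, Q* ≈ 123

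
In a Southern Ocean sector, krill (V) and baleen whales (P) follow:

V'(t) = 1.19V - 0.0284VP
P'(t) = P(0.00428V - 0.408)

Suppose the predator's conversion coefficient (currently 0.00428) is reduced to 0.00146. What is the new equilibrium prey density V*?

At the interior fixed point, setting dP/dt = 0 with P > 0 fixes V* = (predator death rate)/(VP coefficient) — independent of the other coefficients.
With the change, V* = 0.408/0.00146 = 279; it rises from 95.3.

V* ≈ 279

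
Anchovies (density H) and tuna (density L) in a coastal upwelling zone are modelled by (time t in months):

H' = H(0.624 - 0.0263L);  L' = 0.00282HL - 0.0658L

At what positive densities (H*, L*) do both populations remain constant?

H* ≈ 23.3, L* ≈ 23.7

Set dL/dt = 0 with L > 0: 0.00282H - 0.0658 = 0, so H* = 0.0658/0.00282 = 23.3.
Set dH/dt = 0 with H > 0: 0.624 - 0.0263L = 0, so L* = 0.624/0.0263 = 23.7.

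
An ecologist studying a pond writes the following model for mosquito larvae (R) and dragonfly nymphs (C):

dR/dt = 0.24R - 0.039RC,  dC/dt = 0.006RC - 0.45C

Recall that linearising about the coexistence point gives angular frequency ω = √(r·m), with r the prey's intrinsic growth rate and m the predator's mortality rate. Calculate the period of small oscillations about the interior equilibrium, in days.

Here r = 0.24 and m = 0.45, so r·m = 0.108.
ω = √0.108 = 0.329 per day, hence T = 2π/ω ≈ 19.1 days.

T ≈ 19.1 days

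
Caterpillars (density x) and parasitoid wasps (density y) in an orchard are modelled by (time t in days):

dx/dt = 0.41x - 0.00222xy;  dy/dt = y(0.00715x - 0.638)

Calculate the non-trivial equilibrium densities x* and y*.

Set dy/dt = 0 with y > 0: 0.00715x - 0.638 = 0, so x* = 0.638/0.00715 = 89.2.
Set dx/dt = 0 with x > 0: 0.41 - 0.00222y = 0, so y* = 0.41/0.00222 = 185.

x* ≈ 89.2, y* ≈ 185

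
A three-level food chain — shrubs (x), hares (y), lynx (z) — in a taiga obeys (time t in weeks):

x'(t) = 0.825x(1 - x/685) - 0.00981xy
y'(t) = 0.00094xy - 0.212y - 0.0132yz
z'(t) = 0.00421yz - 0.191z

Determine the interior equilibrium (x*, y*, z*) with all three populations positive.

x* ≈ 315, y* ≈ 45.4, z* ≈ 6.4

From dz/dt = 0: 0.00421y* = 0.191, so y* = 45.4.
From dx/dt = 0: 0.825(1 - x*/685) = 0.00981·45.4, giving x* = 685·(1 - 0.539) = 315.
From dy/dt = 0: 0.00094·315 - 0.212 = 0.0132z*, so z* = 0.0845/0.0132 = 6.4.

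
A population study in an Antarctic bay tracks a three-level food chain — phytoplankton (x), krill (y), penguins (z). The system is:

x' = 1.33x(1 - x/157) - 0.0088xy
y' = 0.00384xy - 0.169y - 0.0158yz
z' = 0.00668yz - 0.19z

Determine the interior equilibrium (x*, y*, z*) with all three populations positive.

From dz/dt = 0: 0.00668y* = 0.19, so y* = 28.4.
From dx/dt = 0: 1.33(1 - x*/157) = 0.0088·28.4, giving x* = 157·(1 - 0.188) = 127.
From dy/dt = 0: 0.00384·127 - 0.169 = 0.0158z*, so z* = 0.32/0.0158 = 20.3.

x* ≈ 127, y* ≈ 28.4, z* ≈ 20.3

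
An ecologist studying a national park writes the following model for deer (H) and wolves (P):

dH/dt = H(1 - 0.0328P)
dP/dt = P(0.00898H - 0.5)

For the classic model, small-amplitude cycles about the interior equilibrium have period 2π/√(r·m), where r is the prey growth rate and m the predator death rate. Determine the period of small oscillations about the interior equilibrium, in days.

T ≈ 8.89 days

Here r = 1 and m = 0.5, so r·m = 0.5.
ω = √0.5 = 0.707 per day, hence T = 2π/ω ≈ 8.89 days.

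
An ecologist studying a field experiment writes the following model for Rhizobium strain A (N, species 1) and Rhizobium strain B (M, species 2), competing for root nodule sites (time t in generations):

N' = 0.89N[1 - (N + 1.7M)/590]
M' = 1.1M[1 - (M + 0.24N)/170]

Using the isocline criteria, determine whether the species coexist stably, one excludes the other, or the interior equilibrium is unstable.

stable coexistence

Compare the nullcline intercepts: K1/α12 = 590/1.7 = 347 > K2 = 170; K2/α21 = 170/0.24 = 708 > K1 = 590.
Since both inequalities hold, each species can invade when rare, so the interior equilibrium is stable.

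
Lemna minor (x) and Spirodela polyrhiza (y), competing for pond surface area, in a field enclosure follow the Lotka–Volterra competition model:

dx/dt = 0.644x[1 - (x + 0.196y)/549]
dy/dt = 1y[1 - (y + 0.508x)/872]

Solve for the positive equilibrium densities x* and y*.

Setting both brackets to zero gives the nullclines x + 0.196y = 549 and 0.508x + y = 872.
Substituting y = 872 - 0.508x into the first: x(1 - 0.196·0.508) = 549 - 0.196·872.
So x* = 378/0.9 = 420, and then y* = 872 - 0.508·420 = 659.

x* ≈ 420, y* ≈ 659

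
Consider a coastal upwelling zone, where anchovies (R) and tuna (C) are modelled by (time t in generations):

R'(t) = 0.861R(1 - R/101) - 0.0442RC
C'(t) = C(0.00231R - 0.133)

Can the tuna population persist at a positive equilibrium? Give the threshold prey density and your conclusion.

Threshold R = 57.6; K > 57.6, so yes, the predator persists.

The predator equation gives dC/dt > 0 only when R > 0.133/0.00231 = 57.6.
Without the predator, R → K = 101. Since 101 > 57.6, the predator can invade and persist.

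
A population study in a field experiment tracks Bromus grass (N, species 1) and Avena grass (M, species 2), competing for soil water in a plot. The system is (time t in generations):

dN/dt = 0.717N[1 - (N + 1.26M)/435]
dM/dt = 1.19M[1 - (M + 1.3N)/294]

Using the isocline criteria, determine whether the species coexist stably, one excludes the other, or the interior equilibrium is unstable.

Compare the nullcline intercepts: K1/α12 = 435/1.26 = 345 > K2 = 294; K2/α21 = 294/1.3 = 226 < K1 = 435.
Since the inequalities point opposite ways, species 1 can invade but species 2 cannot.

species 1 excludes species 2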